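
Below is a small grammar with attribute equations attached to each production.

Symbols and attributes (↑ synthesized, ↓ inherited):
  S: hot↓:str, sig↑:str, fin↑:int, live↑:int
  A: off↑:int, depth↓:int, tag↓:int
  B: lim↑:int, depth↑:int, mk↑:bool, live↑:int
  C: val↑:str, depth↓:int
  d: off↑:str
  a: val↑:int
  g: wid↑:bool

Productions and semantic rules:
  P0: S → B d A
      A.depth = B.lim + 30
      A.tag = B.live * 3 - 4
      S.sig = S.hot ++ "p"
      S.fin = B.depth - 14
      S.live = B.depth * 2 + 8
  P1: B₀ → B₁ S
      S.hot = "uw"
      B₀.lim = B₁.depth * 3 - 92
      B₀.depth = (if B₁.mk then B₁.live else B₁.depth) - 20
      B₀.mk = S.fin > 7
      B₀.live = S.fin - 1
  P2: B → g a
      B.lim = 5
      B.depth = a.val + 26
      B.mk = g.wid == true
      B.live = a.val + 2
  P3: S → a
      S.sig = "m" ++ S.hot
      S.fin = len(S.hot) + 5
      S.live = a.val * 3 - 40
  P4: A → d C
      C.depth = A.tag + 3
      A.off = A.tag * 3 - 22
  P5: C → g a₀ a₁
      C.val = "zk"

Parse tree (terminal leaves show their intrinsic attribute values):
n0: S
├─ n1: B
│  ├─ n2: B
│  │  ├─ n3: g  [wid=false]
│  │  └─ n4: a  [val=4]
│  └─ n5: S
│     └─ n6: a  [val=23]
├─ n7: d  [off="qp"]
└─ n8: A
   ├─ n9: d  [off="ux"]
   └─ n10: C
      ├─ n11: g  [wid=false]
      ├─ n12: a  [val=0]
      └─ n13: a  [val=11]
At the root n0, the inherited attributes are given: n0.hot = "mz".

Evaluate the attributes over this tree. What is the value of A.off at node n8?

20

1. n0.hot = "mz"  [given at root]
2. n3.wid = false  [terminal]
3. n4.val = 4  [terminal]
4. n2.lim = 5  [5]
5. n2.depth = 30  [a.val + 26]
6. n2.mk = false  [g.wid == true]
7. n2.live = 6  [a.val + 2]
8. n5.hot = "uw"  ["uw"]
9. n6.val = 23  [terminal]
10. n5.sig = "muw"  ["m" ++ S.hot]
11. n5.fin = 7  [len(S.hot) + 5]
12. n5.live = 29  [a.val * 3 - 40]
13. n1.lim = -2  [B₁.depth * 3 - 92]
14. n1.depth = 10  [(if B₁.mk then B₁.live else B₁.depth) - 20]
15. n1.mk = false  [S.fin > 7]
16. n1.live = 6  [S.fin - 1]
17. n7.off = "qp"  [terminal]
18. n8.depth = 28  [B.lim + 30]
19. n8.tag = 14  [B.live * 3 - 4]
20. n9.off = "ux"  [terminal]
21. n10.depth = 17  [A.tag + 3]
22. n11.wid = false  [terminal]
23. n12.val = 0  [terminal]
24. n13.val = 11  [terminal]
25. n10.val = "zk"  ["zk"]
26. n8.off = 20  [A.tag * 3 - 22]
27. n0.sig = "mzp"  [S.hot ++ "p"]
28. n0.fin = -4  [B.depth - 14]
29. n0.live = 28  [B.depth * 2 + 8]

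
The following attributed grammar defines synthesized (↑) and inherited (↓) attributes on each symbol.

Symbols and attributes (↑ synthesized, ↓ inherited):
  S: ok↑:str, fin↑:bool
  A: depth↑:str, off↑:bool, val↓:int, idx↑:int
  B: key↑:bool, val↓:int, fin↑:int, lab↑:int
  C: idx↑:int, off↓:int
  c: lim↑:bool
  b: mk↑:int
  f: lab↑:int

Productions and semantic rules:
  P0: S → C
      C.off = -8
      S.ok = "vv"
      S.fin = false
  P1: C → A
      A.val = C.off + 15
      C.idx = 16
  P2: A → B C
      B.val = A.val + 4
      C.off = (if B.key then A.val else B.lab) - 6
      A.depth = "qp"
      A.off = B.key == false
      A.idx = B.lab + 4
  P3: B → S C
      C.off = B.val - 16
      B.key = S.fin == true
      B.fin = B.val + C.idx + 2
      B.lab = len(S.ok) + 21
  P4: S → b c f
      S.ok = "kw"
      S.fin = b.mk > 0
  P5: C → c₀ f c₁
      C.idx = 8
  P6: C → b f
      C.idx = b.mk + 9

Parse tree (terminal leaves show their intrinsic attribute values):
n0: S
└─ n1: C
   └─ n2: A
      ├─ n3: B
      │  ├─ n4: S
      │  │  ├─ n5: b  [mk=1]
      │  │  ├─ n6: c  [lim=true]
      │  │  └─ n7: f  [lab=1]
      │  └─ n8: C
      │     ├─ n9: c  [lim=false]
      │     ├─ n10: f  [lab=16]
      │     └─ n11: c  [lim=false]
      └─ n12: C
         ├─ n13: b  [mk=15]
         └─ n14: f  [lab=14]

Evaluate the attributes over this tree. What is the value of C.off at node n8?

-5

1. n1.off = -8  [-8]
2. n2.val = 7  [C.off + 15]
3. n3.val = 11  [A.val + 4]
4. n5.mk = 1  [terminal]
5. n6.lim = true  [terminal]
6. n7.lab = 1  [terminal]
7. n4.ok = "kw"  ["kw"]
8. n4.fin = true  [b.mk > 0]
9. n8.off = -5  [B.val - 16]
10. n9.lim = false  [terminal]
11. n10.lab = 16  [terminal]
12. n11.lim = false  [terminal]
13. n8.idx = 8  [8]
14. n3.key = true  [S.fin == true]
15. n3.fin = 21  [B.val + C.idx + 2]
16. n3.lab = 23  [len(S.ok) + 21]
17. n12.off = 1  [(if B.key then A.val else B.lab) - 6]
18. n13.mk = 15  [terminal]
19. n14.lab = 14  [terminal]
20. n12.idx = 24  [b.mk + 9]
21. n2.depth = "qp"  ["qp"]
22. n2.off = false  [B.key == false]
23. n2.idx = 27  [B.lab + 4]
24. n1.idx = 16  [16]
25. n0.ok = "vv"  ["vv"]
26. n0.fin = false  [false]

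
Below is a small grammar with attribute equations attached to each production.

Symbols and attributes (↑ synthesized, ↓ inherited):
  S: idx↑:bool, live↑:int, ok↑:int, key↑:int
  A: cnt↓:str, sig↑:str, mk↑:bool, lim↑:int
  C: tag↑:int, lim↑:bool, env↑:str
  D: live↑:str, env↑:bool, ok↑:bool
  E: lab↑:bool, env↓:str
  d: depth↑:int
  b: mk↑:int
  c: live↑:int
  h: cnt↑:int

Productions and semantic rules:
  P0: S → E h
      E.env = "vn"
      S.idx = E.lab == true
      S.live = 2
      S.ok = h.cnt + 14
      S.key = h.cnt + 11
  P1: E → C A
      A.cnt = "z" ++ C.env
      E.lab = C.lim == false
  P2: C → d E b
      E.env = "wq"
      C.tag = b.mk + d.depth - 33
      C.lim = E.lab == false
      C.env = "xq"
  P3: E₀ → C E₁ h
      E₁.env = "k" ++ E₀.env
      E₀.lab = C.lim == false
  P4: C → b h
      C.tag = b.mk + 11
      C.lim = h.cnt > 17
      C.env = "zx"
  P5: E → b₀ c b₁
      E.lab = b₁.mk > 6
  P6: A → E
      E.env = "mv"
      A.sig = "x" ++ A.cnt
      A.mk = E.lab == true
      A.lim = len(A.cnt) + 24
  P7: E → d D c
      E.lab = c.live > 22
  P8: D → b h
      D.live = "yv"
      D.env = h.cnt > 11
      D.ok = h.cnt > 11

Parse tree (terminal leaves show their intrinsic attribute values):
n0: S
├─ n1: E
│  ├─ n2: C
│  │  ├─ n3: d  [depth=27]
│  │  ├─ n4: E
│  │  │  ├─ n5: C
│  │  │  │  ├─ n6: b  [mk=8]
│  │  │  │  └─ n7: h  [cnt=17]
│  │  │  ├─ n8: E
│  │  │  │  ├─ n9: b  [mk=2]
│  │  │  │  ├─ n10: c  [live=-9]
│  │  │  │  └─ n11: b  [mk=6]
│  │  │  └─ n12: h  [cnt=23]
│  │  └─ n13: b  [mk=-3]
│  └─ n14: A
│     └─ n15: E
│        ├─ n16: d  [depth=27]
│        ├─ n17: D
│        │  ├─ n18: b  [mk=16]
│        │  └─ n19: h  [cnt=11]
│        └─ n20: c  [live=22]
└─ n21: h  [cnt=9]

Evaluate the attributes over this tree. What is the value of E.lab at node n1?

true

1. n1.env = "vn"  ["vn"]
2. n3.depth = 27  [terminal]
3. n4.env = "wq"  ["wq"]
4. n6.mk = 8  [terminal]
5. n7.cnt = 17  [terminal]
6. n5.tag = 19  [b.mk + 11]
7. n5.lim = false  [h.cnt > 17]
8. n5.env = "zx"  ["zx"]
9. n8.env = "kwq"  ["k" ++ E₀.env]
10. n9.mk = 2  [terminal]
11. n10.live = -9  [terminal]
12. n11.mk = 6  [terminal]
13. n8.lab = false  [b₁.mk > 6]
14. n12.cnt = 23  [terminal]
15. n4.lab = true  [C.lim == false]
16. n13.mk = -3  [terminal]
17. n2.tag = -9  [b.mk + d.depth - 33]
18. n2.lim = false  [E.lab == false]
19. n2.env = "xq"  ["xq"]
20. n14.cnt = "zxq"  ["z" ++ C.env]
21. n15.env = "mv"  ["mv"]
22. n16.depth = 27  [terminal]
23. n18.mk = 16  [terminal]
24. n19.cnt = 11  [terminal]
25. n17.live = "yv"  ["yv"]
26. n17.env = false  [h.cnt > 11]
27. n17.ok = false  [h.cnt > 11]
28. n20.live = 22  [terminal]
29. n15.lab = false  [c.live > 22]
30. n14.sig = "xzxq"  ["x" ++ A.cnt]
31. n14.mk = false  [E.lab == true]
32. n14.lim = 27  [len(A.cnt) + 24]
33. n1.lab = true  [C.lim == false]
34. n21.cnt = 9  [terminal]
35. n0.idx = true  [E.lab == true]
36. n0.live = 2  [2]
37. n0.ok = 23  [h.cnt + 14]
38. n0.key = 20  [h.cnt + 11]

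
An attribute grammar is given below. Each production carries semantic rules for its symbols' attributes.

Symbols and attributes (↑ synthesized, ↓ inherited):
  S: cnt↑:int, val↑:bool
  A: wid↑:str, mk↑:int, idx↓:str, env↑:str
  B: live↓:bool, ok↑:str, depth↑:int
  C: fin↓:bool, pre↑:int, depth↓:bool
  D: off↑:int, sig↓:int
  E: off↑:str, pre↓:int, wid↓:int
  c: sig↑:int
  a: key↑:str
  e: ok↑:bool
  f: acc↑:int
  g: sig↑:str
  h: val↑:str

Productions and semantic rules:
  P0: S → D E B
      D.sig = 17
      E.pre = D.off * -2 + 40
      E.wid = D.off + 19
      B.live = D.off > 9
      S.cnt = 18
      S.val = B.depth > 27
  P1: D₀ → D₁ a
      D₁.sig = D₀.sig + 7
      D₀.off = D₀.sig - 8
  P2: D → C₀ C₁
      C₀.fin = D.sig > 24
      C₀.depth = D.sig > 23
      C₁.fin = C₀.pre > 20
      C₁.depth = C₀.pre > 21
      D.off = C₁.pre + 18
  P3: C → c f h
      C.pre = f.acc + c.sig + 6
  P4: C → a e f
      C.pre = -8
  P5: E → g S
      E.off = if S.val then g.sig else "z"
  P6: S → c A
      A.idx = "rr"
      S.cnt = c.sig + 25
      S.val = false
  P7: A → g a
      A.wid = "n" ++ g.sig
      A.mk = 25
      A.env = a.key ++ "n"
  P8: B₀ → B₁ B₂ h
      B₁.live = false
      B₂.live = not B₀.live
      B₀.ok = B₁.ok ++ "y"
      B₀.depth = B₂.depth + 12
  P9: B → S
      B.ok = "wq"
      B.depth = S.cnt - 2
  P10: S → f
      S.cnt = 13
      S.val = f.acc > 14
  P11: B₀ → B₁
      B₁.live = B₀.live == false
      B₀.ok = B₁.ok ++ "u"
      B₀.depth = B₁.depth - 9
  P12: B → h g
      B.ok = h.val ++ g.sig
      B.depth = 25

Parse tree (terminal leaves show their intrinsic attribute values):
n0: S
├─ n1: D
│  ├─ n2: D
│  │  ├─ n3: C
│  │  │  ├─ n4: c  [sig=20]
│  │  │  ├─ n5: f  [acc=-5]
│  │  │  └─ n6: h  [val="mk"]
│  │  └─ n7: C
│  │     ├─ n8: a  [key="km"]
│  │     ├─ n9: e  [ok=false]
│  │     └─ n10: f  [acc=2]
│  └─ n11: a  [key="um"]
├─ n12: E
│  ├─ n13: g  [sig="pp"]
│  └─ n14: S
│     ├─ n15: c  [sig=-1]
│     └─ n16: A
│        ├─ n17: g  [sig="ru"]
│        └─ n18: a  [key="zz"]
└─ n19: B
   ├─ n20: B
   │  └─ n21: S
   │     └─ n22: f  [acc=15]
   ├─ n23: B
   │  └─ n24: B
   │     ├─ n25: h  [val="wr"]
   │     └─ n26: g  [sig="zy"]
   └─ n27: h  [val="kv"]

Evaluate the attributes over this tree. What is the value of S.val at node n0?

1. n1.sig = 17  [17]
2. n2.sig = 24  [D₀.sig + 7]
3. n3.fin = false  [D.sig > 24]
4. n3.depth = true  [D.sig > 23]
5. n4.sig = 20  [terminal]
6. n5.acc = -5  [terminal]
7. n6.val = "mk"  [terminal]
8. n3.pre = 21  [f.acc + c.sig + 6]
9. n7.fin = true  [C₀.pre > 20]
10. n7.depth = false  [C₀.pre > 21]
11. n8.key = "km"  [terminal]
12. n9.ok = false  [terminal]
13. n10.acc = 2  [terminal]
14. n7.pre = -8  [-8]
15. n2.off = 10  [C₁.pre + 18]
16. n11.key = "um"  [terminal]
17. n1.off = 9  [D₀.sig - 8]
18. n12.pre = 22  [D.off * -2 + 40]
19. n12.wid = 28  [D.off + 19]
20. n13.sig = "pp"  [terminal]
21. n15.sig = -1  [terminal]
22. n16.idx = "rr"  ["rr"]
23. n17.sig = "ru"  [terminal]
24. n18.key = "zz"  [terminal]
25. n16.wid = "nru"  ["n" ++ g.sig]
26. n16.mk = 25  [25]
27. n16.env = "zzn"  [a.key ++ "n"]
28. n14.cnt = 24  [c.sig + 25]
29. n14.val = false  [false]
30. n12.off = "z"  [if S.val then g.sig else "z"]
31. n19.live = false  [D.off > 9]
32. n20.live = false  [false]
33. n22.acc = 15  [terminal]
34. n21.cnt = 13  [13]
35. n21.val = true  [f.acc > 14]
36. n20.ok = "wq"  ["wq"]
37. n20.depth = 11  [S.cnt - 2]
38. n23.live = true  [not B₀.live]
39. n24.live = false  [B₀.live == false]
40. n25.val = "wr"  [terminal]
41. n26.sig = "zy"  [terminal]
42. n24.ok = "wrzy"  [h.val ++ g.sig]
43. n24.depth = 25  [25]
44. n23.ok = "wrzyu"  [B₁.ok ++ "u"]
45. n23.depth = 16  [B₁.depth - 9]
46. n27.val = "kv"  [terminal]
47. n19.ok = "wqy"  [B₁.ok ++ "y"]
48. n19.depth = 28  [B₂.depth + 12]
49. n0.cnt = 18  [18]
50. n0.val = true  [B.depth > 27]

true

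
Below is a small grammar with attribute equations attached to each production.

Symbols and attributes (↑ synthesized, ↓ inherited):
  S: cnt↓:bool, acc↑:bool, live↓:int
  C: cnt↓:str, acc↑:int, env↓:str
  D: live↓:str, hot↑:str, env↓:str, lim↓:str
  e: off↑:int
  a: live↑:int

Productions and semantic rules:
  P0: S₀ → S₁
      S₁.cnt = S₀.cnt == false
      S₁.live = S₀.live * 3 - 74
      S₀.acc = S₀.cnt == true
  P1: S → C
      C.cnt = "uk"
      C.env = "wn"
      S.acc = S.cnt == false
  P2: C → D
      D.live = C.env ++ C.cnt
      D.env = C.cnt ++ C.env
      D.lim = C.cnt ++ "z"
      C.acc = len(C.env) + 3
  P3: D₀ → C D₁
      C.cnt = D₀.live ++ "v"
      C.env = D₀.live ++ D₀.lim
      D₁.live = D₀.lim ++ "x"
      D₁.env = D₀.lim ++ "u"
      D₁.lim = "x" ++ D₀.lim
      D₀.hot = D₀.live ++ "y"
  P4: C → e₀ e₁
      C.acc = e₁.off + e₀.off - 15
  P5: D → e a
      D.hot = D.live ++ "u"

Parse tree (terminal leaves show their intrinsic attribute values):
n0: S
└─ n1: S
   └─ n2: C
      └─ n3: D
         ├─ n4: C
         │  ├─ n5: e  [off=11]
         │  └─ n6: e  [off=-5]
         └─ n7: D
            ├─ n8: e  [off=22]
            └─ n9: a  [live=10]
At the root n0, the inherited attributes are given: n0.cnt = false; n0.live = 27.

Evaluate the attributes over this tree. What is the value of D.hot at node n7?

1. n0.cnt = false  [given at root]
2. n0.live = 27  [given at root]
3. n1.cnt = true  [S₀.cnt == false]
4. n1.live = 7  [S₀.live * 3 - 74]
5. n2.cnt = "uk"  ["uk"]
6. n2.env = "wn"  ["wn"]
7. n3.live = "wnuk"  [C.env ++ C.cnt]
8. n3.env = "ukwn"  [C.cnt ++ C.env]
9. n3.lim = "ukz"  [C.cnt ++ "z"]
10. n4.cnt = "wnukv"  [D₀.live ++ "v"]
11. n4.env = "wnukukz"  [D₀.live ++ D₀.lim]
12. n5.off = 11  [terminal]
13. n6.off = -5  [terminal]
14. n4.acc = -9  [e₁.off + e₀.off - 15]
15. n7.live = "ukzx"  [D₀.lim ++ "x"]
16. n7.env = "ukzu"  [D₀.lim ++ "u"]
17. n7.lim = "xukz"  ["x" ++ D₀.lim]
18. n8.off = 22  [terminal]
19. n9.live = 10  [terminal]
20. n7.hot = "ukzxu"  [D.live ++ "u"]
21. n3.hot = "wnuky"  [D₀.live ++ "y"]
22. n2.acc = 5  [len(C.env) + 3]
23. n1.acc = false  [S.cnt == false]
24. n0.acc = false  [S₀.cnt == true]

"ukzxu"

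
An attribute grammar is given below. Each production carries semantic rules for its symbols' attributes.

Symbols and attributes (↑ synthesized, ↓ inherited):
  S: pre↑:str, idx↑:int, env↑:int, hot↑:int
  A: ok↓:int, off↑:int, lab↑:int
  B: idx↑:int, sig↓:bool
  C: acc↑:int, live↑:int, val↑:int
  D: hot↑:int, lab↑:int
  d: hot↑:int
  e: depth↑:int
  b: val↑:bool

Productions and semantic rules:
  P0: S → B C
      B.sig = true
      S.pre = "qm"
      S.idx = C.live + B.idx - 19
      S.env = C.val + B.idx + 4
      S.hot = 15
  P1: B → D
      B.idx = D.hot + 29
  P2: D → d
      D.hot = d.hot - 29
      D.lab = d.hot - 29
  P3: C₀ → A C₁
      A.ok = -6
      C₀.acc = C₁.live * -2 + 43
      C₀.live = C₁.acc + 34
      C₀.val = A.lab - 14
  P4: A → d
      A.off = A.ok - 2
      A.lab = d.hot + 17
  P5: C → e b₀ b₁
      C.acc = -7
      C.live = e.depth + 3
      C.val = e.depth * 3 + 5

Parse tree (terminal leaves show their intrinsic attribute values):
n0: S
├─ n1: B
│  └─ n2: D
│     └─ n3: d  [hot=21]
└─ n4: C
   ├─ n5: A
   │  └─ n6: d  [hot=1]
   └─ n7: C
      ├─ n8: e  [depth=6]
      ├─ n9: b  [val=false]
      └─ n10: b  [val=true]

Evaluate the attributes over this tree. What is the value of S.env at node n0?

1. n1.sig = true  [true]
2. n3.hot = 21  [terminal]
3. n2.hot = -8  [d.hot - 29]
4. n2.lab = -8  [d.hot - 29]
5. n1.idx = 21  [D.hot + 29]
6. n5.ok = -6  [-6]
7. n6.hot = 1  [terminal]
8. n5.off = -8  [A.ok - 2]
9. n5.lab = 18  [d.hot + 17]
10. n8.depth = 6  [terminal]
11. n9.val = false  [terminal]
12. n10.val = true  [terminal]
13. n7.acc = -7  [-7]
14. n7.live = 9  [e.depth + 3]
15. n7.val = 23  [e.depth * 3 + 5]
16. n4.acc = 25  [C₁.live * -2 + 43]
17. n4.live = 27  [C₁.acc + 34]
18. n4.val = 4  [A.lab - 14]
19. n0.pre = "qm"  ["qm"]
20. n0.idx = 29  [C.live + B.idx - 19]
21. n0.env = 29  [C.val + B.idx + 4]
22. n0.hot = 15  [15]

29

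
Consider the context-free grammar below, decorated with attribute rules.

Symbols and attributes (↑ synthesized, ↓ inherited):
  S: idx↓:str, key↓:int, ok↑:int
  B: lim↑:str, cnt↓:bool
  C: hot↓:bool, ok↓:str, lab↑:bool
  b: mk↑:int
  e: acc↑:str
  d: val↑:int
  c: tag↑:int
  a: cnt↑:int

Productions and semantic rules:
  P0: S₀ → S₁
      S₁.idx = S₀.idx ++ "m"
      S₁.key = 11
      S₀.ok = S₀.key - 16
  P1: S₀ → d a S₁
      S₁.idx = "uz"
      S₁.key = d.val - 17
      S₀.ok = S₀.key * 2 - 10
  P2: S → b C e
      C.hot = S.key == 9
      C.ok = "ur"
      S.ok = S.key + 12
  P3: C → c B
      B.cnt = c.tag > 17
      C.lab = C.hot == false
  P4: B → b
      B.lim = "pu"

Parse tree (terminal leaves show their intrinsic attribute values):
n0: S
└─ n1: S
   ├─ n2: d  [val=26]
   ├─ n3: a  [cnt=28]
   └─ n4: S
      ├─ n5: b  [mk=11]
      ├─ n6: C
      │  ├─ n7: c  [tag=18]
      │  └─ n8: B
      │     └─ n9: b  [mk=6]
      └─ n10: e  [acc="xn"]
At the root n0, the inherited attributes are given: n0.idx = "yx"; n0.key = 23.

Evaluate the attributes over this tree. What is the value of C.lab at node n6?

false

1. n0.idx = "yx"  [given at root]
2. n0.key = 23  [given at root]
3. n1.idx = "yxm"  [S₀.idx ++ "m"]
4. n1.key = 11  [11]
5. n2.val = 26  [terminal]
6. n3.cnt = 28  [terminal]
7. n4.idx = "uz"  ["uz"]
8. n4.key = 9  [d.val - 17]
9. n5.mk = 11  [terminal]
10. n6.hot = true  [S.key == 9]
11. n6.ok = "ur"  ["ur"]
12. n7.tag = 18  [terminal]
13. n8.cnt = true  [c.tag > 17]
14. n9.mk = 6  [terminal]
15. n8.lim = "pu"  ["pu"]
16. n6.lab = false  [C.hot == false]
17. n10.acc = "xn"  [terminal]
18. n4.ok = 21  [S.key + 12]
19. n1.ok = 12  [S₀.key * 2 - 10]
20. n0.ok = 7  [S₀.key - 16]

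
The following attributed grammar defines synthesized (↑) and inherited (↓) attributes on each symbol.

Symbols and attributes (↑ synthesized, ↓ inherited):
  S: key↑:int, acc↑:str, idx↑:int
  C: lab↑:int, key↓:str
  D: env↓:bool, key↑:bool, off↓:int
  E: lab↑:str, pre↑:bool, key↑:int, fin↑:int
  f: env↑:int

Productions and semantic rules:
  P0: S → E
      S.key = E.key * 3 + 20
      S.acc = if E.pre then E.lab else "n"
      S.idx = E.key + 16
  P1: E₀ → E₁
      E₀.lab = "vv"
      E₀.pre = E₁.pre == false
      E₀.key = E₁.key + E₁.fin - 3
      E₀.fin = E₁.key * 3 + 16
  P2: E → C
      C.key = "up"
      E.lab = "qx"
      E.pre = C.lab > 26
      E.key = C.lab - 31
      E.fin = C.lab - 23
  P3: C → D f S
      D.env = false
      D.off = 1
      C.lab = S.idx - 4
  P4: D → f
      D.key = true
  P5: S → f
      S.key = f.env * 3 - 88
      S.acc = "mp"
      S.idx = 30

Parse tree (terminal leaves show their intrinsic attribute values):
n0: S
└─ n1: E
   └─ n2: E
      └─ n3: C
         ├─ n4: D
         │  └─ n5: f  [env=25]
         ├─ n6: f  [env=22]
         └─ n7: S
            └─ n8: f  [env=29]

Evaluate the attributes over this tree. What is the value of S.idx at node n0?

11

1. n3.key = "up"  ["up"]
2. n4.env = false  [false]
3. n4.off = 1  [1]
4. n5.env = 25  [terminal]
5. n4.key = true  [true]
6. n6.env = 22  [terminal]
7. n8.env = 29  [terminal]
8. n7.key = -1  [f.env * 3 - 88]
9. n7.acc = "mp"  ["mp"]
10. n7.idx = 30  [30]
11. n3.lab = 26  [S.idx - 4]
12. n2.lab = "qx"  ["qx"]
13. n2.pre = false  [C.lab > 26]
14. n2.key = -5  [C.lab - 31]
15. n2.fin = 3  [C.lab - 23]
16. n1.lab = "vv"  ["vv"]
17. n1.pre = true  [E₁.pre == false]
18. n1.key = -5  [E₁.key + E₁.fin - 3]
19. n1.fin = 1  [E₁.key * 3 + 16]
20. n0.key = 5  [E.key * 3 + 20]
21. n0.acc = "vv"  [if E.pre then E.lab else "n"]
22. n0.idx = 11  [E.key + 16]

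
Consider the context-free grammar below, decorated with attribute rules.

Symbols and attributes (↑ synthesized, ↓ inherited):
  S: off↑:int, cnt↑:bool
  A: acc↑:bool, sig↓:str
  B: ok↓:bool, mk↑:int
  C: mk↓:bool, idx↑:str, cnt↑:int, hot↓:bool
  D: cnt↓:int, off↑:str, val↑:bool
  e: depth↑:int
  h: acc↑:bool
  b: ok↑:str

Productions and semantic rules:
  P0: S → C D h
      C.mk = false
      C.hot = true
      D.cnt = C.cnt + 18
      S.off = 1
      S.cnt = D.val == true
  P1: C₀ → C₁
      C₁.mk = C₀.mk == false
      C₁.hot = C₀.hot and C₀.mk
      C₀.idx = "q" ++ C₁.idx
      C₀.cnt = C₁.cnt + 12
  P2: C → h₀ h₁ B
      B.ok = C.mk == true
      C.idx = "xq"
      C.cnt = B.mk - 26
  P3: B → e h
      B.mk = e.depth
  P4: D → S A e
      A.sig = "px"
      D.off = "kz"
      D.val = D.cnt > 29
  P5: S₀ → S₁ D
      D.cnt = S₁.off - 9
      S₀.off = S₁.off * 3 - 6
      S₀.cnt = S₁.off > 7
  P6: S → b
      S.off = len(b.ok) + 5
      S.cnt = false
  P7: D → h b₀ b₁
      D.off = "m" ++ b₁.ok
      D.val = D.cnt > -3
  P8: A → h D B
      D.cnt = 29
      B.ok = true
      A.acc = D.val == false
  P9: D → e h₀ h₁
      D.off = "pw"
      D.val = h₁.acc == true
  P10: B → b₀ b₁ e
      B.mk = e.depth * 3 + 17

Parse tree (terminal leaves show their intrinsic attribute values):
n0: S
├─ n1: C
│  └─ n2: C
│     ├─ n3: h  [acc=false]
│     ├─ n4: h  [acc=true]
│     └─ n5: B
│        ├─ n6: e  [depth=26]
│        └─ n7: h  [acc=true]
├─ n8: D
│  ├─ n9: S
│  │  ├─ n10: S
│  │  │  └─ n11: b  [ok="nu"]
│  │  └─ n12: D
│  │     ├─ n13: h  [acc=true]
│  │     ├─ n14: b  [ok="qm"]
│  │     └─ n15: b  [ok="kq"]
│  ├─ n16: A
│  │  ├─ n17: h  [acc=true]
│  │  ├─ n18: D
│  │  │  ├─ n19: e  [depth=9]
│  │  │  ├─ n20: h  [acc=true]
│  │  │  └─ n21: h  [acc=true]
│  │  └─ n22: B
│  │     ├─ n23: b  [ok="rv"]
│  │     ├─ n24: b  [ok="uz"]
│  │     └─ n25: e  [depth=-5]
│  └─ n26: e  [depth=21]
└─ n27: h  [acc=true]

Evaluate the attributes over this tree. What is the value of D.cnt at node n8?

1. n1.mk = false  [false]
2. n1.hot = true  [true]
3. n2.mk = true  [C₀.mk == false]
4. n2.hot = false  [C₀.hot and C₀.mk]
5. n3.acc = false  [terminal]
6. n4.acc = true  [terminal]
7. n5.ok = true  [C.mk == true]
8. n6.depth = 26  [terminal]
9. n7.acc = true  [terminal]
10. n5.mk = 26  [e.depth]
11. n2.idx = "xq"  ["xq"]
12. n2.cnt = 0  [B.mk - 26]
13. n1.idx = "qxq"  ["q" ++ C₁.idx]
14. n1.cnt = 12  [C₁.cnt + 12]
15. n8.cnt = 30  [C.cnt + 18]
16. n11.ok = "nu"  [terminal]
17. n10.off = 7  [len(b.ok) + 5]
18. n10.cnt = false  [false]
19. n12.cnt = -2  [S₁.off - 9]
20. n13.acc = true  [terminal]
21. n14.ok = "qm"  [terminal]
22. n15.ok = "kq"  [terminal]
23. n12.off = "mkq"  ["m" ++ b₁.ok]
24. n12.val = true  [D.cnt > -3]
25. n9.off = 15  [S₁.off * 3 - 6]
26. n9.cnt = false  [S₁.off > 7]
27. n16.sig = "px"  ["px"]
28. n17.acc = true  [terminal]
29. n18.cnt = 29  [29]
30. n19.depth = 9  [terminal]
31. n20.acc = true  [terminal]
32. n21.acc = true  [terminal]
33. n18.off = "pw"  ["pw"]
34. n18.val = true  [h₁.acc == true]
35. n22.ok = true  [true]
36. n23.ok = "rv"  [terminal]
37. n24.ok = "uz"  [terminal]
38. n25.depth = -5  [terminal]
39. n22.mk = 2  [e.depth * 3 + 17]
40. n16.acc = false  [D.val == false]
41. n26.depth = 21  [terminal]
42. n8.off = "kz"  ["kz"]
43. n8.val = true  [D.cnt > 29]
44. n27.acc = true  [terminal]
45. n0.off = 1  [1]
46. n0.cnt = true  [D.val == true]

30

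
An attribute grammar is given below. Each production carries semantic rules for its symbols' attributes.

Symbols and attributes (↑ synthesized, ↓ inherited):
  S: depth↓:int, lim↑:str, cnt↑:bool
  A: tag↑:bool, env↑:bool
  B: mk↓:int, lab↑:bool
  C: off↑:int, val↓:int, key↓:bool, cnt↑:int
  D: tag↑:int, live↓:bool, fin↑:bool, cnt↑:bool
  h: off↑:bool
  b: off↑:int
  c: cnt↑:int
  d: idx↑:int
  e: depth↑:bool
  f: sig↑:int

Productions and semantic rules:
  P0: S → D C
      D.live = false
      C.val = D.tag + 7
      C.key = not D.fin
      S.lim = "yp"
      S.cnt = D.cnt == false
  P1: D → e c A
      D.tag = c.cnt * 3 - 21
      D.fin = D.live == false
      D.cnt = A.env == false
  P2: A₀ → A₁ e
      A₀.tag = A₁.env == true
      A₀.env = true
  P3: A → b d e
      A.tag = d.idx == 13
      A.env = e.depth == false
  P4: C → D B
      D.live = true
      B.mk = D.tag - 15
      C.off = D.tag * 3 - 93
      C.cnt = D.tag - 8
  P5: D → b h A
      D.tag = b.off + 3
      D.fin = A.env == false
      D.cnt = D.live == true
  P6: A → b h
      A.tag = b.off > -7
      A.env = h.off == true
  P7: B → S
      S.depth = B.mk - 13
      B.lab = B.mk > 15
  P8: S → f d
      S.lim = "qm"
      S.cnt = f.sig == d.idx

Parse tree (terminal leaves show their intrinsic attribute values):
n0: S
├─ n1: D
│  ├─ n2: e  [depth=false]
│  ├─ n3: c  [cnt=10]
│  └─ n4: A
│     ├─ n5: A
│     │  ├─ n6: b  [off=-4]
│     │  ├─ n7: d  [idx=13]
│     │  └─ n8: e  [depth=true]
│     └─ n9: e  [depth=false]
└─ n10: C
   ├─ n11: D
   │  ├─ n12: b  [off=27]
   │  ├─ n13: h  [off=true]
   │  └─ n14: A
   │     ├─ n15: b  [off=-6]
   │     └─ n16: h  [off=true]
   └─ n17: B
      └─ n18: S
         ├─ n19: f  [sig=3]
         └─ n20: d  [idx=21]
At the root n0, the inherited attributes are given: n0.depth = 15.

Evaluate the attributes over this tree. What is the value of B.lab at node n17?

false

1. n0.depth = 15  [given at root]
2. n1.live = false  [false]
3. n2.depth = false  [terminal]
4. n3.cnt = 10  [terminal]
5. n6.off = -4  [terminal]
6. n7.idx = 13  [terminal]
7. n8.depth = true  [terminal]
8. n5.tag = true  [d.idx == 13]
9. n5.env = false  [e.depth == false]
10. n9.depth = false  [terminal]
11. n4.tag = false  [A₁.env == true]
12. n4.env = true  [true]
13. n1.tag = 9  [c.cnt * 3 - 21]
14. n1.fin = true  [D.live == false]
15. n1.cnt = false  [A.env == false]
16. n10.val = 16  [D.tag + 7]
17. n10.key = false  [not D.fin]
18. n11.live = true  [true]
19. n12.off = 27  [terminal]
20. n13.off = true  [terminal]
21. n15.off = -6  [terminal]
22. n16.off = true  [terminal]
23. n14.tag = true  [b.off > -7]
24. n14.env = true  [h.off == true]
25. n11.tag = 30  [b.off + 3]
26. n11.fin = false  [A.env == false]
27. n11.cnt = true  [D.live == true]
28. n17.mk = 15  [D.tag - 15]
29. n18.depth = 2  [B.mk - 13]
30. n19.sig = 3  [terminal]
31. n20.idx = 21  [terminal]
32. n18.lim = "qm"  ["qm"]
33. n18.cnt = false  [f.sig == d.idx]
34. n17.lab = false  [B.mk > 15]
35. n10.off = -3  [D.tag * 3 - 93]
36. n10.cnt = 22  [D.tag - 8]
37. n0.lim = "yp"  ["yp"]
38. n0.cnt = true  [D.cnt == false]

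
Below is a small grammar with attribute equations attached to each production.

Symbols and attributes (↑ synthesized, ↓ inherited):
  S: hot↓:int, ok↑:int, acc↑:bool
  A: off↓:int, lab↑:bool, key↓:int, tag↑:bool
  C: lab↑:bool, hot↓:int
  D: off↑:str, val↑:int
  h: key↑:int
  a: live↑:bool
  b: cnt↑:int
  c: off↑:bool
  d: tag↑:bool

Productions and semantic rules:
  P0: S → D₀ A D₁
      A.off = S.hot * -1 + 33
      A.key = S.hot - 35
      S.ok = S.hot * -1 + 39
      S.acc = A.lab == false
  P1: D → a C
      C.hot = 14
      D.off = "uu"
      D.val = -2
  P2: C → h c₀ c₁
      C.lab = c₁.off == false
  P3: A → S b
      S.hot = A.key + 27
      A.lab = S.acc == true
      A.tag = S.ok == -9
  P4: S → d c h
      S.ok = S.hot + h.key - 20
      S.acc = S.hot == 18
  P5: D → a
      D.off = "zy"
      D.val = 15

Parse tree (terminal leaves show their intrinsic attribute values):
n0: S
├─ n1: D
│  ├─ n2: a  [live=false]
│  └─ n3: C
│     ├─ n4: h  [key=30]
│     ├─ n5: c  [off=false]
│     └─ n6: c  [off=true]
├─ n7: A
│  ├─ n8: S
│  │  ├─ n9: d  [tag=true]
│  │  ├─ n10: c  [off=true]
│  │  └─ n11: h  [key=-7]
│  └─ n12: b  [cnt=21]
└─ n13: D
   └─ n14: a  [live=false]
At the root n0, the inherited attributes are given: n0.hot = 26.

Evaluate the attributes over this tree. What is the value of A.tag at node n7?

1. n0.hot = 26  [given at root]
2. n2.live = false  [terminal]
3. n3.hot = 14  [14]
4. n4.key = 30  [terminal]
5. n5.off = false  [terminal]
6. n6.off = true  [terminal]
7. n3.lab = false  [c₁.off == false]
8. n1.off = "uu"  ["uu"]
9. n1.val = -2  [-2]
10. n7.off = 7  [S.hot * -1 + 33]
11. n7.key = -9  [S.hot - 35]
12. n8.hot = 18  [A.key + 27]
13. n9.tag = true  [terminal]
14. n10.off = true  [terminal]
15. n11.key = -7  [terminal]
16. n8.ok = -9  [S.hot + h.key - 20]
17. n8.acc = true  [S.hot == 18]
18. n12.cnt = 21  [terminal]
19. n7.lab = true  [S.acc == true]
20. n7.tag = true  [S.ok == -9]
21. n14.live = false  [terminal]
22. n13.off = "zy"  ["zy"]
23. n13.val = 15  [15]
24. n0.ok = 13  [S.hot * -1 + 39]
25. n0.acc = false  [A.lab == false]

true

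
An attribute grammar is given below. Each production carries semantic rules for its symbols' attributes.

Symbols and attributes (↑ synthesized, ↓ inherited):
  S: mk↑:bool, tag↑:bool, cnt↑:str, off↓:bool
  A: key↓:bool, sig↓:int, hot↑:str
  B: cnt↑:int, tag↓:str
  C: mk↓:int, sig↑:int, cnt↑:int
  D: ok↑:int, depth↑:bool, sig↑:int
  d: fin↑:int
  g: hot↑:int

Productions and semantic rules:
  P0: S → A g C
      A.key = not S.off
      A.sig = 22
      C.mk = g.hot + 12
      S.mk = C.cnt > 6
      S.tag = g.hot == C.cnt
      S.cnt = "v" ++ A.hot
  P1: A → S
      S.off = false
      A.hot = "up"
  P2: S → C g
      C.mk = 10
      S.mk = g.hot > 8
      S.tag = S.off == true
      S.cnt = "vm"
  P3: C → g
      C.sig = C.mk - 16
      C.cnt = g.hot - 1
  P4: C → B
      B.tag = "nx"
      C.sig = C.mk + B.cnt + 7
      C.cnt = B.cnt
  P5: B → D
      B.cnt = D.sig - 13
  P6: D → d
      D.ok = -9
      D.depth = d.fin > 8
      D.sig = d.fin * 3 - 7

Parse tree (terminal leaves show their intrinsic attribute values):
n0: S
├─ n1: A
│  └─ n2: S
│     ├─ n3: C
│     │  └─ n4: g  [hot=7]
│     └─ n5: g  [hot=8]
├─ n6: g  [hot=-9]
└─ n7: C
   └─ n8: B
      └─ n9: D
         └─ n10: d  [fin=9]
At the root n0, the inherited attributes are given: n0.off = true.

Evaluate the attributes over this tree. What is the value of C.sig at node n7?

1. n0.off = true  [given at root]
2. n1.key = false  [not S.off]
3. n1.sig = 22  [22]
4. n2.off = false  [false]
5. n3.mk = 10  [10]
6. n4.hot = 7  [terminal]
7. n3.sig = -6  [C.mk - 16]
8. n3.cnt = 6  [g.hot - 1]
9. n5.hot = 8  [terminal]
10. n2.mk = false  [g.hot > 8]
11. n2.tag = false  [S.off == true]
12. n2.cnt = "vm"  ["vm"]
13. n1.hot = "up"  ["up"]
14. n6.hot = -9  [terminal]
15. n7.mk = 3  [g.hot + 12]
16. n8.tag = "nx"  ["nx"]
17. n10.fin = 9  [terminal]
18. n9.ok = -9  [-9]
19. n9.depth = true  [d.fin > 8]
20. n9.sig = 20  [d.fin * 3 - 7]
21. n8.cnt = 7  [D.sig - 13]
22. n7.sig = 17  [C.mk + B.cnt + 7]
23. n7.cnt = 7  [B.cnt]
24. n0.mk = true  [C.cnt > 6]
25. n0.tag = false  [g.hot == C.cnt]
26. n0.cnt = "vup"  ["v" ++ A.hot]

17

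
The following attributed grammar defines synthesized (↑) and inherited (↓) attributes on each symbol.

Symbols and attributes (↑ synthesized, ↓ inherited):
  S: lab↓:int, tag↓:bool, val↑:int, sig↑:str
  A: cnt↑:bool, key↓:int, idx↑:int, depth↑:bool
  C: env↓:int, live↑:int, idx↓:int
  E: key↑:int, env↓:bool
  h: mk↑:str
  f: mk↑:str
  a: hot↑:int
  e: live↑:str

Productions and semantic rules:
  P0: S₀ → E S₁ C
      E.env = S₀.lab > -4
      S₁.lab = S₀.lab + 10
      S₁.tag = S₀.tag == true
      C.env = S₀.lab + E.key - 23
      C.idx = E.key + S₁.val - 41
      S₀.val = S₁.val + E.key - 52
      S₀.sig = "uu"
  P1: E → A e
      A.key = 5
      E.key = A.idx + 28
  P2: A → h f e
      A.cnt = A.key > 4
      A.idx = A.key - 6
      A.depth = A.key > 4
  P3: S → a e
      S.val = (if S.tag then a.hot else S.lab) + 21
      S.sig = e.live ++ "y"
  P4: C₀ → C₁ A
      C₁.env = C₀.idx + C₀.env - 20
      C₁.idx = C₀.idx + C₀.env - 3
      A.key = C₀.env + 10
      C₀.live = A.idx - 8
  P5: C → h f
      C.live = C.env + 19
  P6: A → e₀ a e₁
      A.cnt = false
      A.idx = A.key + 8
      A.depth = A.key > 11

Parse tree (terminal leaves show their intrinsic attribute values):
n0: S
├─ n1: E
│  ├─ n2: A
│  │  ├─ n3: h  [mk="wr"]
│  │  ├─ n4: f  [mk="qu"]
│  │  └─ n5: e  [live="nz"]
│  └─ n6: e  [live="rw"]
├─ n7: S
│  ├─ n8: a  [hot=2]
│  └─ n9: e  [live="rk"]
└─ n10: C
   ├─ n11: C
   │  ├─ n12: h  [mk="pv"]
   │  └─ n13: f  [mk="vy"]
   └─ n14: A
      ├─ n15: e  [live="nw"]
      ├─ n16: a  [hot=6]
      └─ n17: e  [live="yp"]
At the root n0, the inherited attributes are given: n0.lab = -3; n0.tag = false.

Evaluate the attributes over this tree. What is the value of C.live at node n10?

11

1. n0.lab = -3  [given at root]
2. n0.tag = false  [given at root]
3. n1.env = true  [S₀.lab > -4]
4. n2.key = 5  [5]
5. n3.mk = "wr"  [terminal]
6. n4.mk = "qu"  [terminal]
7. n5.live = "nz"  [terminal]
8. n2.cnt = true  [A.key > 4]
9. n2.idx = -1  [A.key - 6]
10. n2.depth = true  [A.key > 4]
11. n6.live = "rw"  [terminal]
12. n1.key = 27  [A.idx + 28]
13. n7.lab = 7  [S₀.lab + 10]
14. n7.tag = false  [S₀.tag == true]
15. n8.hot = 2  [terminal]
16. n9.live = "rk"  [terminal]
17. n7.val = 28  [(if S.tag then a.hot else S.lab) + 21]
18. n7.sig = "rky"  [e.live ++ "y"]
19. n10.env = 1  [S₀.lab + E.key - 23]
20. n10.idx = 14  [E.key + S₁.val - 41]
21. n11.env = -5  [C₀.idx + C₀.env - 20]
22. n11.idx = 12  [C₀.idx + C₀.env - 3]
23. n12.mk = "pv"  [terminal]
24. n13.mk = "vy"  [terminal]
25. n11.live = 14  [C.env + 19]
26. n14.key = 11  [C₀.env + 10]
27. n15.live = "nw"  [terminal]
28. n16.hot = 6  [terminal]
29. n17.live = "yp"  [terminal]
30. n14.cnt = false  [false]
31. n14.idx = 19  [A.key + 8]
32. n14.depth = false  [A.key > 11]
33. n10.live = 11  [A.idx - 8]
34. n0.val = 3  [S₁.val + E.key - 52]
35. n0.sig = "uu"  ["uu"]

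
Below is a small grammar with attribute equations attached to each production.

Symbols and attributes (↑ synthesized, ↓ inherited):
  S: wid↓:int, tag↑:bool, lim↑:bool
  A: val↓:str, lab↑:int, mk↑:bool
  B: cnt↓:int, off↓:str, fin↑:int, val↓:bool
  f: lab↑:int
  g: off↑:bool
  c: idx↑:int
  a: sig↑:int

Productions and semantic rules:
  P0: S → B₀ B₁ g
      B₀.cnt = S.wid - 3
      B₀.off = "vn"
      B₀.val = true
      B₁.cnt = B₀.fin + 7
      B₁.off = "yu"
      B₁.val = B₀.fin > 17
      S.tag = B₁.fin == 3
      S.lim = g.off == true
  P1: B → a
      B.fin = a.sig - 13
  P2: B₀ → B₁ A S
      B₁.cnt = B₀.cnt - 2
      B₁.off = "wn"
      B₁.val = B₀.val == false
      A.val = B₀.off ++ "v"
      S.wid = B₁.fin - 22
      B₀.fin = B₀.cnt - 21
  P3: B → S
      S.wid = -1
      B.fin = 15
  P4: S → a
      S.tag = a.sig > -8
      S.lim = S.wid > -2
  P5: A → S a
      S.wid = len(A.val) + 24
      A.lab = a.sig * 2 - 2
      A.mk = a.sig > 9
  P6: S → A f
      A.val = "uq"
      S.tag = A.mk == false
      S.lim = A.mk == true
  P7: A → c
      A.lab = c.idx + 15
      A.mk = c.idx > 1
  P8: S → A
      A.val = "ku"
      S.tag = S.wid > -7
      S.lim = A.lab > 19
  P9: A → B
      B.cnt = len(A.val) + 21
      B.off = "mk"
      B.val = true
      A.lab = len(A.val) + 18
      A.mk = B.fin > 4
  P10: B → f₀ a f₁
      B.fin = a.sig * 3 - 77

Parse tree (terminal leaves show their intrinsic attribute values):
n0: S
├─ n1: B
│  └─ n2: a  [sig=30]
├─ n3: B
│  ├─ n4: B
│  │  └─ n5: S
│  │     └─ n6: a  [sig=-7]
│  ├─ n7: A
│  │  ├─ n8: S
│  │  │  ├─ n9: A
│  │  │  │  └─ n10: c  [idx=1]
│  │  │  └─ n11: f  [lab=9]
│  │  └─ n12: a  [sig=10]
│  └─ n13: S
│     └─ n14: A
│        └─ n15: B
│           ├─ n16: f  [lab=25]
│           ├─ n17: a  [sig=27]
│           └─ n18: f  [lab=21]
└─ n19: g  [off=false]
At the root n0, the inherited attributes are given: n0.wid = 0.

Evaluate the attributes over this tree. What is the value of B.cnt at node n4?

1. n0.wid = 0  [given at root]
2. n1.cnt = -3  [S.wid - 3]
3. n1.off = "vn"  ["vn"]
4. n1.val = true  [true]
5. n2.sig = 30  [terminal]
6. n1.fin = 17  [a.sig - 13]
7. n3.cnt = 24  [B₀.fin + 7]
8. n3.off = "yu"  ["yu"]
9. n3.val = false  [B₀.fin > 17]
10. n4.cnt = 22  [B₀.cnt - 2]
11. n4.off = "wn"  ["wn"]
12. n4.val = true  [B₀.val == false]
13. n5.wid = -1  [-1]
14. n6.sig = -7  [terminal]
15. n5.tag = true  [a.sig > -8]
16. n5.lim = true  [S.wid > -2]
17. n4.fin = 15  [15]
18. n7.val = "yuv"  [B₀.off ++ "v"]
19. n8.wid = 27  [len(A.val) + 24]
20. n9.val = "uq"  ["uq"]
21. n10.idx = 1  [terminal]
22. n9.lab = 16  [c.idx + 15]
23. n9.mk = false  [c.idx > 1]
24. n11.lab = 9  [terminal]
25. n8.tag = true  [A.mk == false]
26. n8.lim = false  [A.mk == true]
27. n12.sig = 10  [terminal]
28. n7.lab = 18  [a.sig * 2 - 2]
29. n7.mk = true  [a.sig > 9]
30. n13.wid = -7  [B₁.fin - 22]
31. n14.val = "ku"  ["ku"]
32. n15.cnt = 23  [len(A.val) + 21]
33. n15.off = "mk"  ["mk"]
34. n15.val = true  [true]
35. n16.lab = 25  [terminal]
36. n17.sig = 27  [terminal]
37. n18.lab = 21  [terminal]
38. n15.fin = 4  [a.sig * 3 - 77]
39. n14.lab = 20  [len(A.val) + 18]
40. n14.mk = false  [B.fin > 4]
41. n13.tag = false  [S.wid > -7]
42. n13.lim = true  [A.lab > 19]
43. n3.fin = 3  [B₀.cnt - 21]
44. n19.off = false  [terminal]
45. n0.tag = true  [B₁.fin == 3]
46. n0.lim = false  [g.off == true]

22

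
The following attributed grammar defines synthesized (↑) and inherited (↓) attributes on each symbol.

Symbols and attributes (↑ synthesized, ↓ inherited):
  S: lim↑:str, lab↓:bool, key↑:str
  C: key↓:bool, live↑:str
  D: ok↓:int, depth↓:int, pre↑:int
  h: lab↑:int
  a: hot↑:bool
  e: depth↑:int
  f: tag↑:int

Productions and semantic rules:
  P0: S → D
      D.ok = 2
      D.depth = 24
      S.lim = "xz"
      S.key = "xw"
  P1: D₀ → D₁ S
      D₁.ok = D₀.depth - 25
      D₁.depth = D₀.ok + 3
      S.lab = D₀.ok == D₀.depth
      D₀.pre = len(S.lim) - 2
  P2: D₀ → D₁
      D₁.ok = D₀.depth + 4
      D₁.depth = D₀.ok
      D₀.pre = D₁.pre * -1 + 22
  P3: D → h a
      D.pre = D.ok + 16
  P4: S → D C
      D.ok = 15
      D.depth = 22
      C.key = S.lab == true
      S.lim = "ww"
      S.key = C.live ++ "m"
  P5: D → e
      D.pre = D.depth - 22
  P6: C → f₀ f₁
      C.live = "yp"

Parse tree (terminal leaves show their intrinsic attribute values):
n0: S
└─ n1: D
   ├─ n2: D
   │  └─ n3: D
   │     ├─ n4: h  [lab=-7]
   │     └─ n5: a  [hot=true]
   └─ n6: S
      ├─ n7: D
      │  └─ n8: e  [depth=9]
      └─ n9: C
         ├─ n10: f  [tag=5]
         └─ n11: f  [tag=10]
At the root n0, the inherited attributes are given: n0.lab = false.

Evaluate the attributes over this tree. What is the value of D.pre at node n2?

1. n0.lab = false  [given at root]
2. n1.ok = 2  [2]
3. n1.depth = 24  [24]
4. n2.ok = -1  [D₀.depth - 25]
5. n2.depth = 5  [D₀.ok + 3]
6. n3.ok = 9  [D₀.depth + 4]
7. n3.depth = -1  [D₀.ok]
8. n4.lab = -7  [terminal]
9. n5.hot = true  [terminal]
10. n3.pre = 25  [D.ok + 16]
11. n2.pre = -3  [D₁.pre * -1 + 22]
12. n6.lab = false  [D₀.ok == D₀.depth]
13. n7.ok = 15  [15]
14. n7.depth = 22  [22]
15. n8.depth = 9  [terminal]
16. n7.pre = 0  [D.depth - 22]
17. n9.key = false  [S.lab == true]
18. n10.tag = 5  [terminal]
19. n11.tag = 10  [terminal]
20. n9.live = "yp"  ["yp"]
21. n6.lim = "ww"  ["ww"]
22. n6.key = "ypm"  [C.live ++ "m"]
23. n1.pre = 0  [len(S.lim) - 2]
24. n0.lim = "xz"  ["xz"]
25. n0.key = "xw"  ["xw"]

-3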